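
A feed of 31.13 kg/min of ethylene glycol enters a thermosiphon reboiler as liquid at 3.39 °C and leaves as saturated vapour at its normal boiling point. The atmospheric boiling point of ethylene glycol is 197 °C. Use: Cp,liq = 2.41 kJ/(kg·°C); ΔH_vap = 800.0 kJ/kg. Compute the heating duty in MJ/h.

Q = 2370 MJ/h

liquid 3.39→197 °C: 466.6 kJ/kg
vaporisation at 197 °C: 800 kJ/kg
Δh = 466.6 + 800 = 1266.6 kJ/kg
Q = ṁ·Δh = 31.13 kg/min × 1266.6 kJ/kg = 39429 kJ/min
|Q| = 657.15 kW = 2365.8 MJ/h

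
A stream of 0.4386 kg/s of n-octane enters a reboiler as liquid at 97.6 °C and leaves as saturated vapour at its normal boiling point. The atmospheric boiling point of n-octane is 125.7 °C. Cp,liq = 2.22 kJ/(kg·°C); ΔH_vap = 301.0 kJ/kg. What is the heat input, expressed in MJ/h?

Q = 574 MJ/h

liquid 97.6→125.7 °C: 62.382 kJ/kg
vaporisation at 125.7 °C: 301 kJ/kg
Δh = 62.382 + 301 = 363.38 kJ/kg
Q = ṁ·Δh = 0.4386 kg/s × 363.38 kJ/kg = 159.38 kJ/s
|Q| = 159.38 kW = 573.77 MJ/h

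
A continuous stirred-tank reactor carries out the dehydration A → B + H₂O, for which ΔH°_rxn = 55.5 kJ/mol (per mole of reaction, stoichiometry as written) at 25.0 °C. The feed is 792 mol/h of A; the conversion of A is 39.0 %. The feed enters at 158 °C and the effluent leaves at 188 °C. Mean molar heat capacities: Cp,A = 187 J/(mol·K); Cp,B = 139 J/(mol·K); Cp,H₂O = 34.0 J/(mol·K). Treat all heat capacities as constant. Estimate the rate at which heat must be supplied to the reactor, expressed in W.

Q_in = 5800 W

Extent of reaction ξ = 0.390 × 792 = 308.88 mol/h
Reaction term: ξ·ΔH°_rxn = 308.88 × 55.5 = 17143 kJ/h
Sensible, feed 158→25 °C: -19698 kJ/h
Outlet flows (mol/h): A 483.12, B 308.88, H₂O 308.88
Sensible, products 25→188 °C: 23436 kJ/h
Q = ΔH = 20881 kJ/h = 5.8003 kW
Heat supplied = 5800.3 W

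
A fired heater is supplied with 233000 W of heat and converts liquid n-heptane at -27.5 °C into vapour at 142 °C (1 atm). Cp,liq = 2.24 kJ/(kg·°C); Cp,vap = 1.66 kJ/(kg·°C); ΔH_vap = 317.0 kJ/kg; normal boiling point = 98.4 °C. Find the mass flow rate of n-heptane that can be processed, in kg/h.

ṁ = 1250 kg/h

Δh = 2.24×(98.4−-27.5) + 317.0 + 1.66×(142−98.4) = 671.39 kJ/kg
Q = 233000 W = 233 kJ/s = 838800 kJ/h
ṁ = Q/Δh = 838800 / 671.39 = 1249.3 kg/h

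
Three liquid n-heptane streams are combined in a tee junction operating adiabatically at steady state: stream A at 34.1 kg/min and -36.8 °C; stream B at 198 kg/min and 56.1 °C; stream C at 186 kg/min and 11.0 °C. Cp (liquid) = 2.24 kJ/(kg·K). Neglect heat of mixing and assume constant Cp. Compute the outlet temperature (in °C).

T_out = 28.5 °C

No heat crosses the boundary, so H_out = H_in.
Σ ṁᵢCp,ᵢTᵢ = 34.1×2.24×-36.8 + 198×2.24×56.1 + 186×2.24×11.0 = 26654
Σ ṁᵢCp,ᵢ = 34.1×2.24 + 198×2.24 + 186×2.24 = 936.54
T_out = 26654 / 936.54 = 28.46 °C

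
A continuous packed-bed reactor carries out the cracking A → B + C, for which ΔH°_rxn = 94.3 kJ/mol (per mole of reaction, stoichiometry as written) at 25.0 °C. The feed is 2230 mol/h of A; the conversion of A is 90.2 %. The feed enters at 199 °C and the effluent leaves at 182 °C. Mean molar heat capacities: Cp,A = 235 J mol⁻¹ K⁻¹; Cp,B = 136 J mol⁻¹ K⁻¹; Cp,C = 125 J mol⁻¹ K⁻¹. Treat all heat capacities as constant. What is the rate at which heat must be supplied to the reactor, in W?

Q_in = 52500 W

Extent of reaction ξ = 0.902 × 2230 = 2011.5 mol/h
Reaction term: ξ·ΔH°_rxn = 2011.5 × 94.3 = 189680 kJ/h
Sensible, feed 199→25 °C: -91185 kJ/h
Outlet flows (mol/h): A 218.54, B 2011.5, C 2011.5
Sensible, products 25→182 °C: 90487 kJ/h
Q = ΔH = 188980 kJ/h = 52.495 kW
Heat supplied = 52495 W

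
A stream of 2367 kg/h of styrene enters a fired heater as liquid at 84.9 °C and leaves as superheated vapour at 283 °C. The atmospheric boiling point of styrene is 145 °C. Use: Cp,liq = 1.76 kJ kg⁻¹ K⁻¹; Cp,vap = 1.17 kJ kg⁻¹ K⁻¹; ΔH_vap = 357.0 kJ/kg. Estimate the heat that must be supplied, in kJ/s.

liquid 84.9→145 °C: 105.78 kJ/kg
vaporisation at 145 °C: 357 kJ/kg
vapour 145→283 °C: 161.46 kJ/kg
Δh = 105.78 + 357 + 161.46 = 624.24 kJ/kg
Q = ṁ·Δh = 2367 kg/h × 624.24 kJ/kg = 1.4776e+06 kJ/h
|Q| = 410.44 kW

Q = 410 kJ/s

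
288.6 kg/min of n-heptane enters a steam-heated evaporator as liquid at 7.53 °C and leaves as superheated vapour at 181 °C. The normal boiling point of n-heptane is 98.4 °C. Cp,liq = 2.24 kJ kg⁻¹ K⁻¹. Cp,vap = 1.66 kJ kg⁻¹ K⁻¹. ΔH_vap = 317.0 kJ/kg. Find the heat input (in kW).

liquid 7.53→98.4 °C: 203.55 kJ/kg
vaporisation at 98.4 °C: 317 kJ/kg
vapour 98.4→181 °C: 137.12 kJ/kg
Δh = 203.55 + 317 + 137.12 = 657.66 kJ/kg
Q = ṁ·Δh = 288.6 kg/min × 657.66 kJ/kg = 189800 kJ/min
|Q| = 3163.4 kW

Q = 3160 kW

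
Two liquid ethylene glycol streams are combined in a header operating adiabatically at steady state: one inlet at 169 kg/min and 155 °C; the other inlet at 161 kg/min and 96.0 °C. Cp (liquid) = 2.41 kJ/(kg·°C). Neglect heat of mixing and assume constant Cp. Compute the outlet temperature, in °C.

T_out = 126 °C

Adiabatic, steady state ⇒ Σ ṁᵢCp,ᵢ(T_out − Tᵢ) = 0
T_out = Σ ṁᵢCp,ᵢTᵢ / Σ ṁᵢCp,ᵢ
      = 100380 / 795.3 = 126.22 °C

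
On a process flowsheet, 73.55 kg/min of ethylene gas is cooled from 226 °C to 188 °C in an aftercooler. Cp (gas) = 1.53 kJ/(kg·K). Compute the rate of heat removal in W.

Q_c = 71300 W

Q = ṁ·Cp·ΔT = 73.55 × 1.53 × (188 − 226) = -4276.2 kJ/min
Converting: 4276.2 / 60 s = 71.27 kW
Cooling duty = 71270 W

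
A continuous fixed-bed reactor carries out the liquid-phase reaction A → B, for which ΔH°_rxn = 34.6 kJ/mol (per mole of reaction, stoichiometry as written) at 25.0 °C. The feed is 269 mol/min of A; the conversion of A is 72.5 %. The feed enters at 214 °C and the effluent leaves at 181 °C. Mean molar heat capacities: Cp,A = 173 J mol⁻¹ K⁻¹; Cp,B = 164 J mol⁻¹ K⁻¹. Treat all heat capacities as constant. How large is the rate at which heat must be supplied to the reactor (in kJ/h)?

Q_in = 296000 kJ/h

Extent of reaction ξ = 0.725 × 269 = 195.03 mol/min
Reaction term: ξ·ΔH°_rxn = 195.03 × 34.6 = 6747.9 kJ/min
Sensible, feed 214→25 °C: -8795.5 kJ/min
Outlet flows (mol/min): A 73.975, B 195.03
Sensible, products 25→181 °C: 6986 kJ/min
Q = ΔH = 4938.3 kJ/min = 82.305 kW
Heat supplied = 296300 kJ/h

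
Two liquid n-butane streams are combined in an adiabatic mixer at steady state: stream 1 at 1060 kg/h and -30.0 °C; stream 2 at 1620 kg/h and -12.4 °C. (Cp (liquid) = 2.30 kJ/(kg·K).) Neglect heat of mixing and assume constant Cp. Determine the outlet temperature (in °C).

T_out = -19.4 °C

No heat crosses the boundary, so H_out = H_in.
Σ ṁᵢCp,ᵢTᵢ = 1060×2.30×-30.0 + 1620×2.30×-12.4 = -119340
Σ ṁᵢCp,ᵢ = 1060×2.30 + 1620×2.30 = 6164
T_out = -119340 / 6164 = -19.361 °C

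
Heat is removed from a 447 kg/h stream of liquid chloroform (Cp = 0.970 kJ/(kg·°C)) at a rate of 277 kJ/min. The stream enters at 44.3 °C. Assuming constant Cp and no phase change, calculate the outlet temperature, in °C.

Q = 277 kJ/min = 16620 kJ/h
ΔT = Q/(ṁ·Cp) = 16620/(447×0.970) = 38.331 K
T_out = 44.3 − 38.331 = 5.9689 °C

T_out = 5.97 °C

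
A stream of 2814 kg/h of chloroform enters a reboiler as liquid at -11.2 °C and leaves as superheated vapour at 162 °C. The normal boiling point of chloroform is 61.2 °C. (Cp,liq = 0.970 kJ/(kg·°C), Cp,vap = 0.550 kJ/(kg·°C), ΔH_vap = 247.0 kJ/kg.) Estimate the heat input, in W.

liquid -11.2→61.2 °C: 70.228 kJ/kg
vaporisation at 61.2 °C: 247 kJ/kg
vapour 61.2→162 °C: 55.44 kJ/kg
Δh = 70.228 + 247 + 55.44 = 372.67 kJ/kg
Q = ṁ·Δh = 2814 kg/h × 372.67 kJ/kg = 1.0487e+06 kJ/h
|Q| = 291.3 kW = 291300 W

Q = 291000 W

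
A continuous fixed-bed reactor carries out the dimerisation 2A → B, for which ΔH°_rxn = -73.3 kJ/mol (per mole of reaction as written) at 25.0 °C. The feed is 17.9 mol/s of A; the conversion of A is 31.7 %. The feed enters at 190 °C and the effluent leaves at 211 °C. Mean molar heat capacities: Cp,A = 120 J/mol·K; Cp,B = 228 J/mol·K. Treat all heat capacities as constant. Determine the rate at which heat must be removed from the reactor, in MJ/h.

Q_out = 609 MJ/h

Extent of reaction ξ = 0.317 × 17.9 / 2 = 2.8371 mol/s
Reaction term: ξ·ΔH°_rxn = 2.8371 × -73.3 = -207.96 kJ/s
Sensible, feed 190→25 °C: -354.42 kJ/s
Outlet flows (mol/s): A 12.226, B 2.8371
Sensible, products 25→211 °C: 393.2 kJ/s
Q = ΔH = -169.19 kJ/s = -169.19 kW
Heat removed = 609.08 MJ/h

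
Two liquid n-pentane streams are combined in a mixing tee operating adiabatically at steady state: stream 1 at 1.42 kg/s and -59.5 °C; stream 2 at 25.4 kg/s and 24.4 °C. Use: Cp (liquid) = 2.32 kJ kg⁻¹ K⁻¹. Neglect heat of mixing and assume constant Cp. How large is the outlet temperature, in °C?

T_out = 20.0 °C

No heat crosses the boundary, so H_out = H_in.
Σ ṁᵢCp,ᵢTᵢ = 1.42×2.32×-59.5 + 25.4×2.32×24.4 = 1241.8
Σ ṁᵢCp,ᵢ = 1.42×2.32 + 25.4×2.32 = 62.222
T_out = 1241.8 / 62.222 = 19.958 °C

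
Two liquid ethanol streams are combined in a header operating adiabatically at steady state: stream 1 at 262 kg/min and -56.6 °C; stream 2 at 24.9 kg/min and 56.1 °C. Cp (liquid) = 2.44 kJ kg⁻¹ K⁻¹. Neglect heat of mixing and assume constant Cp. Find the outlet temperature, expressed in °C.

Adiabatic, steady state ⇒ Σ ṁᵢCp,ᵢ(T_out − Tᵢ) = 0
T_out = Σ ṁᵢCp,ᵢTᵢ / Σ ṁᵢCp,ᵢ
      = -32775 / 700.04 = -46.819 °C

T_out = -46.8 °C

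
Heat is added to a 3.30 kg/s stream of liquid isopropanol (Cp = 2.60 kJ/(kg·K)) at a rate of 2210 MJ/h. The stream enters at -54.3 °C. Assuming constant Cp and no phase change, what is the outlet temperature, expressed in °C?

Q = 2210 MJ/h = 613.89 kJ/s
ΔT = Q/(ṁ·Cp) = 613.89/(3.30×2.60) = 71.549 K
T_out = -54.3 + 71.549 = 17.249 °C

T_out = 17.2 °C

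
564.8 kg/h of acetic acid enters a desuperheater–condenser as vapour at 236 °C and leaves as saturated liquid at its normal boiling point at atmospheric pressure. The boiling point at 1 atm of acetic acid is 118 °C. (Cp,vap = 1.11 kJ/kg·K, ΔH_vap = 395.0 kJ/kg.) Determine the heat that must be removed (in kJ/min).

Q_c = 4950 kJ/min

vapour 236→118 °C: -130.98 kJ/kg
condensation at 118 °C: -395 kJ/kg
Δh = -130.98 + -395 = -525.98 kJ/kg
Q = ṁ·Δh = 564.8 kg/h × -525.98 kJ/kg = -297070 kJ/h
|Q| = 82.52 kW = 4951.2 kJ/min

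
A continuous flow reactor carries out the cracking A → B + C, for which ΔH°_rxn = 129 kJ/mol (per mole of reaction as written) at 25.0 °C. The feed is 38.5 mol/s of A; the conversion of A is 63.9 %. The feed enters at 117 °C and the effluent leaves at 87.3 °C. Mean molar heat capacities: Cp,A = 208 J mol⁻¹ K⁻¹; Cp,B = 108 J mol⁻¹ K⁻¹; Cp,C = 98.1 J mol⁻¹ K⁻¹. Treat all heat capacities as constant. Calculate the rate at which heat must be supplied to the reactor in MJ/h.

Extent of reaction ξ = 0.639 × 38.5 = 24.602 mol/s
Reaction term: ξ·ΔH°_rxn = 24.602 × 129 = 3173.6 kJ/s
Sensible, feed 117→25 °C: -736.74 kJ/s
Outlet flows (mol/s): A 13.898, B 24.602, C 24.602
Sensible, products 25→87.3 °C: 495.99 kJ/s
Q = ΔH = 2932.8 kJ/s = 2932.8 kW
Heat supplied = 10558 MJ/h

Q_in = 10600 MJ/h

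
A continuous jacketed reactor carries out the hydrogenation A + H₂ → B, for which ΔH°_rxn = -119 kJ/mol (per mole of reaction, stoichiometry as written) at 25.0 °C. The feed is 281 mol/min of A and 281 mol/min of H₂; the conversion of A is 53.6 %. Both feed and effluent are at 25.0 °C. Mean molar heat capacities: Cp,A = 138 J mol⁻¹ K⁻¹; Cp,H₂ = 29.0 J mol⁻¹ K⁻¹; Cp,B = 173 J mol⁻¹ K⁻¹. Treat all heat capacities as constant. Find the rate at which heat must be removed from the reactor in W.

Extent of reaction ξ = 0.536 × 281 = 150.62 mol/min
Reaction term: ξ·ΔH°_rxn = 150.62 × -119 = -17923 kJ/min
Q = ΔH = -17923 kJ/min = -298.72 kW
Heat removed = 298720 W

Q_out = 299000 W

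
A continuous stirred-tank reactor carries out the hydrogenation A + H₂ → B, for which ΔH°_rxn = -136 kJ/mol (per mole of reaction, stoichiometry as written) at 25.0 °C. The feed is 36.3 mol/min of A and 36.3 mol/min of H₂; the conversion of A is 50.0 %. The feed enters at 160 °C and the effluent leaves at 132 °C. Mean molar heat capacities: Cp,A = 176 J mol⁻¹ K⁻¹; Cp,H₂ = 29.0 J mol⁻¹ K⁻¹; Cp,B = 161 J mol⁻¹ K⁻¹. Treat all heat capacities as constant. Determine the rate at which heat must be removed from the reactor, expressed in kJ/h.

Extent of reaction ξ = 0.500 × 36.3 = 18.15 mol/min
Reaction term: ξ·ΔH°_rxn = 18.15 × -136 = -2468.4 kJ/min
Sensible, feed 160→25 °C: -1004.6 kJ/min
Outlet flows (mol/min): A 18.15, H₂ 18.15, B 18.15
Sensible, products 25→132 °C: 710.79 kJ/min
Q = ΔH = -2762.2 kJ/min = -46.037 kW
Heat removed = 165730 kJ/h

Q_out = 166000 kJ/h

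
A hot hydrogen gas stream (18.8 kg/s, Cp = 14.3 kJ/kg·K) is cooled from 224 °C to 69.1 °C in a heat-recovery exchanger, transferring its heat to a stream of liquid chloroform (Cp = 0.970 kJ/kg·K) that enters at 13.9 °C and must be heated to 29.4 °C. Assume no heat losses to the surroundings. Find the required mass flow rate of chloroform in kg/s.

ṁ_c = 2770 kg/s

Heat released by hot stream: Q = 18.8 × 14.3 × (224 − 69.1) = 41643 kJ/s
Energy balance on cold side (adiabatic exchanger): Q = ṁ_c·Cp_c·(T_c,out − T_c,in)
ṁ_c = 41643 / [0.970 × (29.4 − 13.9)] = 2769.8 kg/s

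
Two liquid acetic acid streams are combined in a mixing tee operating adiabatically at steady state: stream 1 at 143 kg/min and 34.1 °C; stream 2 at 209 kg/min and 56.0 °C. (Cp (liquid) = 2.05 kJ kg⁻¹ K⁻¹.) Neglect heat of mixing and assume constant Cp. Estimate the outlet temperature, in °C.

Adiabatic, steady state ⇒ Σ ṁᵢCp,ᵢ(T_out − Tᵢ) = 0
Σ ṁᵢCp,ᵢTᵢ = 143×2.05×34.1 + 209×2.05×56.0 = 33990
Σ ṁᵢCp,ᵢ = 143×2.05 + 209×2.05 = 721.6
T_out = 33990 / 721.6 = 47.103 °C

T_out = 47.1 °C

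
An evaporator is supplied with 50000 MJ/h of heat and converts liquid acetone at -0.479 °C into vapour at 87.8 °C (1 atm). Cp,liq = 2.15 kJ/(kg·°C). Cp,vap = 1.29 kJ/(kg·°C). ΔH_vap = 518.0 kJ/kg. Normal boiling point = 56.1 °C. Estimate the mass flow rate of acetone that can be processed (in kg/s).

Δh = 2.15×(56.1−-0.479) + 518.0 + 1.29×(87.8−56.1) = 680.54 kJ/kg
Q = 50000 MJ/h = 13889 kJ/s = 13889 kJ/s
ṁ = Q/Δh = 13889 / 680.54 = 20.409 kg/s

ṁ = 20.4 kg/s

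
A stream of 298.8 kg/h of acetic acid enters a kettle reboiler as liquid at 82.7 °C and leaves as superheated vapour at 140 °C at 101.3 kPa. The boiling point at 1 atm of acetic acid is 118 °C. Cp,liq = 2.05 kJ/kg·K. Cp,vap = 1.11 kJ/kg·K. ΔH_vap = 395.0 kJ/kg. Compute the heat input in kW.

liquid 82.7→118 °C: 72.365 kJ/kg
vaporisation at 118 °C: 395 kJ/kg
vapour 118→140 °C: 24.42 kJ/kg
Δh = 72.365 + 395 + 24.42 = 491.78 kJ/kg
Q = ṁ·Δh = 298.8 kg/h × 491.78 kJ/kg = 146950 kJ/h
|Q| = 40.818 kW

Q = 40.8 kW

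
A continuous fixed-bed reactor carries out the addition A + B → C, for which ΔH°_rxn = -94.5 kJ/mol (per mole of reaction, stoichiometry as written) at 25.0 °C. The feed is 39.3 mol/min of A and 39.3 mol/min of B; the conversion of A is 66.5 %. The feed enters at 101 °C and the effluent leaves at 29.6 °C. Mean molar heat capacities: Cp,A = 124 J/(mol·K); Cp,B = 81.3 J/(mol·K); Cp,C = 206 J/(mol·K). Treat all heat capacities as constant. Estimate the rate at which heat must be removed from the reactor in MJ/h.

Extent of reaction ξ = 0.665 × 39.3 = 26.134 mol/min
Reaction term: ξ·ΔH°_rxn = 26.134 × -94.5 = -2469.7 kJ/min
Sensible, feed 101→25 °C: -613.19 kJ/min
Outlet flows (mol/min): A 13.165, B 13.165, C 26.134
Sensible, products 25→29.6 °C: 37.198 kJ/min
Q = ΔH = -3045.7 kJ/min = -50.762 kW
Heat removed = 182.74 MJ/h

Q_out = 183 MJ/h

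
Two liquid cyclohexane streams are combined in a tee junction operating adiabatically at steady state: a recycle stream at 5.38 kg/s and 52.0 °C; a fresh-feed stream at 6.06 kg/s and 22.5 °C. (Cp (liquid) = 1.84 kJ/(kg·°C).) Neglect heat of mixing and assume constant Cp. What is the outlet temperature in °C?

T_out = 36.4 °C

Adiabatic, steady state ⇒ Σ ṁᵢCp,ᵢ(T_out − Tᵢ) = 0
Σ ṁᵢCp,ᵢTᵢ = 5.38×1.84×52.0 + 6.06×1.84×22.5 = 765.64
Σ ṁᵢCp,ᵢ = 5.38×1.84 + 6.06×1.84 = 21.05
T_out = 765.64 / 21.05 = 36.373 °C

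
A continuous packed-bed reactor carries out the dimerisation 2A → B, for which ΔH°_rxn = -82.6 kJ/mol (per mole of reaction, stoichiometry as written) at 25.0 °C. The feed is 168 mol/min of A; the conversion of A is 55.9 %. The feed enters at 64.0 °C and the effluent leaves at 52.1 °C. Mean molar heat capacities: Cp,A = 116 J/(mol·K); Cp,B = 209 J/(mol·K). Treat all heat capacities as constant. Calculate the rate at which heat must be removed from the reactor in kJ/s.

Extent of reaction ξ = 0.559 × 168 / 2 = 46.956 mol/min
Reaction term: ξ·ΔH°_rxn = 46.956 × -82.6 = -3878.6 kJ/min
Sensible, feed 64.0→25 °C: -760.03 kJ/min
Outlet flows (mol/min): A 74.088, B 46.956
Sensible, products 25→52.1 °C: 498.86 kJ/min
Q = ΔH = -4139.7 kJ/min = -68.996 kW
Heat removed = 68.996 kJ/s

Q_out = 69.0 kJ/s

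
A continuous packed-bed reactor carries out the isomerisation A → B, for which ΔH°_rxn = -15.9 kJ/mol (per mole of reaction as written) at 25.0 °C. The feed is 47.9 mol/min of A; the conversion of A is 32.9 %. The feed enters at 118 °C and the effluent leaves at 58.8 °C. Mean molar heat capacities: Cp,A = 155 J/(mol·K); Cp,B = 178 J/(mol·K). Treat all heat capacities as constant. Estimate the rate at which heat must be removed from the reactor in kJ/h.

Extent of reaction ξ = 0.329 × 47.9 = 15.759 mol/min
Reaction term: ξ·ΔH°_rxn = 15.759 × -15.9 = -250.57 kJ/min
Sensible, feed 118→25 °C: -690.48 kJ/min
Outlet flows (mol/min): A 32.141, B 15.759
Sensible, products 25→58.8 °C: 263.2 kJ/min
Q = ΔH = -677.85 kJ/min = -11.297 kW
Heat removed = 40671 kJ/h

Q_out = 40700 kJ/h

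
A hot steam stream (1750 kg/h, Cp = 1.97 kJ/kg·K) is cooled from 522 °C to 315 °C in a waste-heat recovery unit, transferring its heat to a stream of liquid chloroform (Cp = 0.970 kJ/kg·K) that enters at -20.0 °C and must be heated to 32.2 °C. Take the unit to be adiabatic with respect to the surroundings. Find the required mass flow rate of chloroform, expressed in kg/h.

Heat released by hot stream: Q = 1750 × 1.97 × (522 − 315) = 713630 kJ/h
Energy balance on cold side (adiabatic exchanger): Q = ṁ_c·Cp_c·(T_c,out − T_c,in)
ṁ_c = 713630 / [0.970 × (32.2 − -20.0)] = 14094 kg/h

ṁ_c = 14100 kg/h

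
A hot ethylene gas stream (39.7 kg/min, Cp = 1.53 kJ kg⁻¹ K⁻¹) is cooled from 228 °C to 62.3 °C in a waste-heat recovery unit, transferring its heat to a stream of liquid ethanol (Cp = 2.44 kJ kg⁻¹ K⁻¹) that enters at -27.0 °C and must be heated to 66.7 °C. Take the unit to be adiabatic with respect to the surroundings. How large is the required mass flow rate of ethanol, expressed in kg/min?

ṁ_c = 44.0 kg/min

Heat released by hot stream: Q = 39.7 × 1.53 × (228 − 62.3) = 10065 kJ/min
Energy balance on cold side (adiabatic exchanger): Q = ṁ_c·Cp_c·(T_c,out − T_c,in)
ṁ_c = 10065 / [2.44 × (66.7 − -27.0)] = 44.023 kg/min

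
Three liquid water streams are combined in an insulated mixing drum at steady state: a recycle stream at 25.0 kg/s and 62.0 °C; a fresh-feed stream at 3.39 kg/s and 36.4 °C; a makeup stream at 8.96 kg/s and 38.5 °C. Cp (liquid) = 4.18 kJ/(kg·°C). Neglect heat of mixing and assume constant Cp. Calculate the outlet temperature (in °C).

Energy balance with Q = 0: Σ ṁᵢCp,ᵢ(T_out − Tᵢ) = 0
T_out = Σ ṁᵢCp,ᵢTᵢ / Σ ṁᵢCp,ᵢ
      = 8436.7 / 156.12 = 54.039 °C

T_out = 54.0 °C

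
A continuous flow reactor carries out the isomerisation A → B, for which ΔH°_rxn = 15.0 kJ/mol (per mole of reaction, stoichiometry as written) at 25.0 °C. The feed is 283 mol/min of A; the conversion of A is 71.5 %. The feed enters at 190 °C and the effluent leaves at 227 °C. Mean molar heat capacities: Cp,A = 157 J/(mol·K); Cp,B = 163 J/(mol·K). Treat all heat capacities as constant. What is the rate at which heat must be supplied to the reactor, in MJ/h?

Extent of reaction ξ = 0.715 × 283 = 202.34 mol/min
Reaction term: ξ·ΔH°_rxn = 202.34 × 15.0 = 3035.2 kJ/min
Sensible, feed 190→25 °C: -7331.1 kJ/min
Outlet flows (mol/min): A 80.655, B 202.34
Sensible, products 25→227 °C: 9220.3 kJ/min
Q = ΔH = 4924.4 kJ/min = 82.073 kW
Heat supplied = 295.46 MJ/h

Q_in = 295 MJ/h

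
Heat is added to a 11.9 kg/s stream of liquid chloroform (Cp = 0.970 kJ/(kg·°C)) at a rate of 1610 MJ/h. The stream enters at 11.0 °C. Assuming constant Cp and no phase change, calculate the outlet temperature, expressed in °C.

T_out = 49.7 °C

Q = 1610 MJ/h = 447.22 kJ/s
ΔT = Q/(ṁ·Cp) = 447.22/(11.9×0.970) = 38.744 K
T_out = 11.0 + 38.744 = 49.744 °C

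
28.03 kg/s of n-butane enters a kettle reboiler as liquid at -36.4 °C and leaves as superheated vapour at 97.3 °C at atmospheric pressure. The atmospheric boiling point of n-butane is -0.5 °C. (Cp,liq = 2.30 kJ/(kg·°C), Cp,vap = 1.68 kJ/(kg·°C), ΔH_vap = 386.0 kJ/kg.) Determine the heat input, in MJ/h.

Q = 63900 MJ/h

liquid -36.4→-0.5 °C: 82.57 kJ/kg
vaporisation at -0.5 °C: 386 kJ/kg
vapour -0.5→97.3 °C: 164.3 kJ/kg
Δh = 82.57 + 386 + 164.3 = 632.87 kJ/kg
Q = ṁ·Δh = 28.03 kg/s × 632.87 kJ/kg = 17739 kJ/s
|Q| = 17739 kW = 63862 MJ/h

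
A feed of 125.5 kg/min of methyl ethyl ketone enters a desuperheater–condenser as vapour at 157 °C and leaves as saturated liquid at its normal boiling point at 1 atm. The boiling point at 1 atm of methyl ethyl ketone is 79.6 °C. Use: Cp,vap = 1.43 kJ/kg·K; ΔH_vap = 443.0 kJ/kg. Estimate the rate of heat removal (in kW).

Q_c = 1160 kW

vapour 157→79.6 °C: -110.68 kJ/kg
condensation at 79.6 °C: -443 kJ/kg
Δh = -110.68 + -443 = -553.68 kJ/kg
Q = ṁ·Δh = 125.5 kg/min × -553.68 kJ/kg = -69487 kJ/min
|Q| = 1158.1 kW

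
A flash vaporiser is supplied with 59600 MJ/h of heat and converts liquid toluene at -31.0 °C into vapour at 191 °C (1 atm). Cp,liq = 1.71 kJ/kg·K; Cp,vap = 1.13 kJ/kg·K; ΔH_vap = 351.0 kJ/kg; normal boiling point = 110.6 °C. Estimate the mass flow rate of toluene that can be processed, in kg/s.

Δh = 1.71×(110.6−-31.0) + 351.0 + 1.13×(191−110.6) = 683.99 kJ/kg
Q = 59600 MJ/h = 16556 kJ/s = 16556 kJ/s
ṁ = Q/Δh = 16556 / 683.99 = 24.204 kg/s

ṁ = 24.2 kg/s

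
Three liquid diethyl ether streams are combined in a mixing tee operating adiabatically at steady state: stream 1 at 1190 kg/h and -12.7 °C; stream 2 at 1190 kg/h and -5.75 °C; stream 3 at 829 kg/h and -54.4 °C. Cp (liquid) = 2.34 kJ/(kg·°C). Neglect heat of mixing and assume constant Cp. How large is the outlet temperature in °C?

Energy balance with Q = 0: Σ ṁᵢCp,ᵢ(T_out − Tᵢ) = 0
T_out = Σ ṁᵢCp,ᵢTᵢ / Σ ṁᵢCp,ᵢ
      = -156900 / 7509.1 = -20.895 °C

T_out = -20.9 °C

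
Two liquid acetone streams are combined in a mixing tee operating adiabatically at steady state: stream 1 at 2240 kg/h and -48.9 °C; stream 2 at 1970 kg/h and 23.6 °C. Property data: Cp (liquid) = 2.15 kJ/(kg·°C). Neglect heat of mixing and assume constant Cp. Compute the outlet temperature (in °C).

No heat crosses the boundary, so H_out = H_in.
T_out = Σ ṁᵢCp,ᵢTᵢ / Σ ṁᵢCp,ᵢ
      = -135540 / 9051.5 = -14.975 °C

T_out = -15.0 °C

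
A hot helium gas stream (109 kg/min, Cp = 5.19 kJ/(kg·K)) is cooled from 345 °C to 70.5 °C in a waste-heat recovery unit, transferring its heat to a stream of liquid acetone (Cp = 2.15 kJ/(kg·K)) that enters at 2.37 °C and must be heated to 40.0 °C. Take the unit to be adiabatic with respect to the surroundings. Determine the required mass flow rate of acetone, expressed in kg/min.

ṁ_c = 1920 kg/min

Heat released by hot stream: Q = 109 × 5.19 × (345 − 70.5) = 155290 kJ/min
Energy balance on cold side (adiabatic exchanger): Q = ṁ_c·Cp_c·(T_c,out − T_c,in)
ṁ_c = 155290 / [2.15 × (40.0 − 2.37)] = 1919.4 kg/min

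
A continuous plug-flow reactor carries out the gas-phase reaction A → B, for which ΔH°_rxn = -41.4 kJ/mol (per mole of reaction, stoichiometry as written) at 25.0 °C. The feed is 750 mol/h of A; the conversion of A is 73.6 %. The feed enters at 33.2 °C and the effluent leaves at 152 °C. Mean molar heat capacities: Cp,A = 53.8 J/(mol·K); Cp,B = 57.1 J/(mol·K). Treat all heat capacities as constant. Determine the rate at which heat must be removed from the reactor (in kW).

Q_out = 4.95 kW

Extent of reaction ξ = 0.736 × 750 = 552 mol/h
Reaction term: ξ·ΔH°_rxn = 552 × -41.4 = -22853 kJ/h
Sensible, feed 33.2→25 °C: -330.87 kJ/h
Outlet flows (mol/h): A 198, B 552
Sensible, products 25→152 °C: 5355.8 kJ/h
Q = ΔH = -17828 kJ/h = -4.9522 kW
Heat removed = 4.9522 kW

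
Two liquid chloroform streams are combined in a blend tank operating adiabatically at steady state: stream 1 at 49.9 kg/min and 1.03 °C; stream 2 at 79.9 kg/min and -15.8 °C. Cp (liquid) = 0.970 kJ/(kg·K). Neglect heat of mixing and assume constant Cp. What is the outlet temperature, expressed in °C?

No heat crosses the boundary, so H_out = H_in.
Σ ṁᵢCp,ᵢTᵢ = 49.9×0.970×1.03 + 79.9×0.970×-15.8 = -1174.7
Σ ṁᵢCp,ᵢ = 49.9×0.970 + 79.9×0.970 = 125.91
T_out = -1174.7 / 125.91 = -9.3299 °C

T_out = -9.33 °C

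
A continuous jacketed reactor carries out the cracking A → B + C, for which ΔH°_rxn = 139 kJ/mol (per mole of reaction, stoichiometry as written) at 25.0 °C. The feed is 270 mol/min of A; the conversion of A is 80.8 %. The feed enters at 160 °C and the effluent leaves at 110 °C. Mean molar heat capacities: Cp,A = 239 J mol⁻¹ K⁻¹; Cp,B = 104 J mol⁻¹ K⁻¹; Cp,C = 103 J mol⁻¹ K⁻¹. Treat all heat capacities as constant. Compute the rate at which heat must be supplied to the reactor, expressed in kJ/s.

Extent of reaction ξ = 0.808 × 270 = 218.16 mol/min
Reaction term: ξ·ΔH°_rxn = 218.16 × 139 = 30324 kJ/min
Sensible, feed 160→25 °C: -8711.5 kJ/min
Outlet flows (mol/min): A 51.84, B 218.16, C 218.16
Sensible, products 25→110 °C: 4891.7 kJ/min
Q = ΔH = 26504 kJ/min = 441.74 kW
Heat supplied = 441.74 kJ/s

Q_in = 442 kJ/s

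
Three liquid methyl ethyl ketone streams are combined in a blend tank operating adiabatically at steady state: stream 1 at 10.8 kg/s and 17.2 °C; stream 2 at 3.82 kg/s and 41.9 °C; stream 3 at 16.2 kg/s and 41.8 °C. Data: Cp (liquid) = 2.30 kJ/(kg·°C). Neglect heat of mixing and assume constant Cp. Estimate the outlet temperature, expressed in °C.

T_out = 33.2 °C

No heat crosses the boundary, so H_out = H_in.
Σ ṁᵢCp,ᵢTᵢ = 10.8×2.30×17.2 + 3.82×2.30×41.9 + 16.2×2.30×41.8 = 2352.8
Σ ṁᵢCp,ᵢ = 10.8×2.30 + 3.82×2.30 + 16.2×2.30 = 70.886
T_out = 2352.8 / 70.886 = 33.192 °C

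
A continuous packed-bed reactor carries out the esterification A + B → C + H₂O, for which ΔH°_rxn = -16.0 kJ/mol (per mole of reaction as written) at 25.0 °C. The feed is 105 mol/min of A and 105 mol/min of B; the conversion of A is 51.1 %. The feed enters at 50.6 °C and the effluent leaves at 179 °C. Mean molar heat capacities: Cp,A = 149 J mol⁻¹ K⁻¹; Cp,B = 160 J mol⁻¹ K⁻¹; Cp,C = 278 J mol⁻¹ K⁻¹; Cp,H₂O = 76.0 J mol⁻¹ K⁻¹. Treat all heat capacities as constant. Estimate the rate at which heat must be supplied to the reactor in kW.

Extent of reaction ξ = 0.511 × 105 = 53.655 mol/min
Reaction term: ξ·ΔH°_rxn = 53.655 × -16.0 = -858.48 kJ/min
Sensible, feed 50.6→25 °C: -830.59 kJ/min
Outlet flows (mol/min): A 51.345, B 51.345, C 53.655, H₂O 53.655
Sensible, products 25→179 °C: 5368.4 kJ/min
Q = ΔH = 3679.3 kJ/min = 61.321 kW
Heat supplied = 61.321 kW

Q_in = 61.3 kW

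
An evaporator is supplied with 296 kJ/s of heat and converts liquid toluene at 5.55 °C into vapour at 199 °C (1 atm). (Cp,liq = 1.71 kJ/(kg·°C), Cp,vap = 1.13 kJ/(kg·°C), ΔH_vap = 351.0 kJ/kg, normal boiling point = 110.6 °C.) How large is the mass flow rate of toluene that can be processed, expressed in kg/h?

ṁ = 1690 kg/h

Δh = 1.71×(110.6−5.55) + 351.0 + 1.13×(199−110.6) = 630.53 kJ/kg
Q = 296 kJ/s = 296 kJ/s = 1.0656e+06 kJ/h
ṁ = Q/Δh = 1.0656e+06 / 630.53 = 1690 kg/h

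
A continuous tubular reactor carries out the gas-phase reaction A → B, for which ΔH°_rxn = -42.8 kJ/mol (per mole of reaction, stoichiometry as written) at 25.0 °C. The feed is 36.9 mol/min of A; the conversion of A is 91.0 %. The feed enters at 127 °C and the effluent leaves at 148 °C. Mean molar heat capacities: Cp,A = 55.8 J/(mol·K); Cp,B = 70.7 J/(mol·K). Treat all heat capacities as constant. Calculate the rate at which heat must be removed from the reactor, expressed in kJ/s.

Q_out = 22.2 kJ/s

Extent of reaction ξ = 0.910 × 36.9 = 33.579 mol/min
Reaction term: ξ·ΔH°_rxn = 33.579 × -42.8 = -1437.2 kJ/min
Sensible, feed 127→25 °C: -210.02 kJ/min
Outlet flows (mol/min): A 3.321, B 33.579
Sensible, products 25→148 °C: 314.8 kJ/min
Q = ΔH = -1332.4 kJ/min = -22.207 kW
Heat removed = 22.207 kJ/s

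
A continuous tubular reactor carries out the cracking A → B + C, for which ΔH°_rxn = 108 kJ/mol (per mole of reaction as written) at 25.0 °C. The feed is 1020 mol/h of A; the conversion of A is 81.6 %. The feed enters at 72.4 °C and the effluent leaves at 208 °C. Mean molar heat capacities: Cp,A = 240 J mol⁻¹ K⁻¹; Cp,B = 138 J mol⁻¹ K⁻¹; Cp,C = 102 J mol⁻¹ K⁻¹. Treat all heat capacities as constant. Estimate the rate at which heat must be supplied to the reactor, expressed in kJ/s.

Q_in = 34.2 kJ/s

Extent of reaction ξ = 0.816 × 1020 = 832.32 mol/h
Reaction term: ξ·ΔH°_rxn = 832.32 × 108 = 89891 kJ/h
Sensible, feed 72.4→25 °C: -11604 kJ/h
Outlet flows (mol/h): A 187.68, B 832.32, C 832.32
Sensible, products 25→208 °C: 44798 kJ/h
Q = ΔH = 123090 kJ/h = 34.19 kW
Heat supplied = 34.19 kJ/s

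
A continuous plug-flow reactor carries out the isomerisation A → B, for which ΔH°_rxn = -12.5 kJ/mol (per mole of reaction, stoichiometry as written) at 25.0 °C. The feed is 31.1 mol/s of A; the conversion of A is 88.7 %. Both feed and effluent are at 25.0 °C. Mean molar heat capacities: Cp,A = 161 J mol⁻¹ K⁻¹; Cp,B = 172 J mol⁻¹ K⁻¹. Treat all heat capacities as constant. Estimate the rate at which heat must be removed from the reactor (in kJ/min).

Q_out = 20700 kJ/min

Extent of reaction ξ = 0.887 × 31.1 = 27.586 mol/s
Reaction term: ξ·ΔH°_rxn = 27.586 × -12.5 = -344.82 kJ/s
Q = ΔH = -344.82 kJ/s = -344.82 kW
Heat removed = 20689 kJ/min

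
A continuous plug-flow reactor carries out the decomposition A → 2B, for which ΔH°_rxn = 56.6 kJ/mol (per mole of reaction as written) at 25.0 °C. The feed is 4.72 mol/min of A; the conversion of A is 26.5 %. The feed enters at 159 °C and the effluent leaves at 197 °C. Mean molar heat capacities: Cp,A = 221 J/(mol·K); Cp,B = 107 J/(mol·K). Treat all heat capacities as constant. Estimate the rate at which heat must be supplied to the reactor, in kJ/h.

Extent of reaction ξ = 0.265 × 4.72 = 1.2508 mol/min
Reaction term: ξ·ΔH°_rxn = 1.2508 × 56.6 = 70.795 kJ/min
Sensible, feed 159→25 °C: -139.78 kJ/min
Outlet flows (mol/min): A 3.4692, B 2.5016
Sensible, products 25→197 °C: 177.91 kJ/min
Q = ΔH = 108.93 kJ/min = 1.8155 kW
Heat supplied = 6535.7 kJ/h

Q_in = 6540 kJ/h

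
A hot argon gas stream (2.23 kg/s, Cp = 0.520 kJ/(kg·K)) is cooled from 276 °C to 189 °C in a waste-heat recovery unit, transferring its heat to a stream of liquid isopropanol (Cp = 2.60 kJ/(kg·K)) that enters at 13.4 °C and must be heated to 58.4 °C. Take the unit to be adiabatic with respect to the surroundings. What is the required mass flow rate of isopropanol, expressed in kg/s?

Heat released by hot stream: Q = 2.23 × 0.520 × (276 − 189) = 100.89 kJ/s
Energy balance on cold side (adiabatic exchanger): Q = ṁ_c·Cp_c·(T_c,out − T_c,in)
ṁ_c = 100.89 / [2.60 × (58.4 − 13.4)] = 0.86227 kg/s

ṁ_c = 0.862 kg/s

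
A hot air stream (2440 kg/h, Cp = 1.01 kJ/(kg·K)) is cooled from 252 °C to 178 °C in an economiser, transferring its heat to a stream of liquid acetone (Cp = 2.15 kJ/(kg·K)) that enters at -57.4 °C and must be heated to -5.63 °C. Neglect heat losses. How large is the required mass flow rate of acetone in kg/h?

ṁ_c = 1640 kg/h

Heat released by hot stream: Q = 2440 × 1.01 × (252 − 178) = 182370 kJ/h
Energy balance on cold side (adiabatic exchanger): Q = ṁ_c·Cp_c·(T_c,out − T_c,in)
ṁ_c = 182370 / [2.15 × (-5.63 − -57.4)] = 1638.4 kg/h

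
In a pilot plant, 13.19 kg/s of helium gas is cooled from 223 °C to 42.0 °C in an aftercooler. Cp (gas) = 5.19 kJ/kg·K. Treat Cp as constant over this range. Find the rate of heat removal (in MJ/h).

Q_c = 44600 MJ/h

Q = ṁ·Cp·ΔT = 13.19 × 5.19 × (42.0 − 223) = -12391 kJ/s
Cooling duty = 44606 MJ/h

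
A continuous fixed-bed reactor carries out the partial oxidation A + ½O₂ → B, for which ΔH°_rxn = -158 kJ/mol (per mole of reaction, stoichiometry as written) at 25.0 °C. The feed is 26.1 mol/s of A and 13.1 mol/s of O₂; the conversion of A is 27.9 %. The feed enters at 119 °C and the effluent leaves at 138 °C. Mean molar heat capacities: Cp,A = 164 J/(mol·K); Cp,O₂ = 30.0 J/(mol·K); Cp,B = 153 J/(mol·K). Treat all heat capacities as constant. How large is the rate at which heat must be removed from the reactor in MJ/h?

Q_out = 3900 MJ/h

Extent of reaction ξ = 0.279 × 26.1 = 7.2819 mol/s
Reaction term: ξ·ΔH°_rxn = 7.2819 × -158 = -1150.5 kJ/s
Sensible, feed 119→25 °C: -439.3 kJ/s
Outlet flows (mol/s): A 18.818, O₂ 9.459, B 7.2819
Sensible, products 25→138 °C: 506.7 kJ/s
Q = ΔH = -1083.1 kJ/s = -1083.1 kW
Heat removed = 3899.3 MJ/h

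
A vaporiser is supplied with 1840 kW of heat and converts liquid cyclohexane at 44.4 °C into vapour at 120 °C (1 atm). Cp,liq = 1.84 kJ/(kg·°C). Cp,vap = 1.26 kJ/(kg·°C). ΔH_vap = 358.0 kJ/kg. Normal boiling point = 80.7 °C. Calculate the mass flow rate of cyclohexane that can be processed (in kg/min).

Δh = 1.84×(80.7−44.4) + 358.0 + 1.26×(120−80.7) = 474.31 kJ/kg
Q = 1840 kW = 1840 kJ/s = 110400 kJ/min
ṁ = Q/Δh = 110400 / 474.31 = 232.76 kg/min

ṁ = 233 kg/min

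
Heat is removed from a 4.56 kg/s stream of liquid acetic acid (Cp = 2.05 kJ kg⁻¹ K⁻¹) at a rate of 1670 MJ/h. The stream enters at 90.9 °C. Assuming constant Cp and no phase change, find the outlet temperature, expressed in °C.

Q = 1670 MJ/h = 463.89 kJ/s
ΔT = Q/(ṁ·Cp) = 463.89/(4.56×2.05) = 49.624 K
T_out = 90.9 − 49.624 = 41.276 °C

T_out = 41.3 °C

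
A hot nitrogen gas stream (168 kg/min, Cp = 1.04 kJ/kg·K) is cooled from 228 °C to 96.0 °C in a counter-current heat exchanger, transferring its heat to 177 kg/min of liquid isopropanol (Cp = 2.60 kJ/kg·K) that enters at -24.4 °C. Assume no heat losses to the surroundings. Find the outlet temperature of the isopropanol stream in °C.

T_c,out = 25.7 °C

Heat released by hot stream: Q = 168 × 1.04 × (228 − 96.0) = 23063 kJ/min
Energy balance on cold side (adiabatic exchanger): Q = ṁ_c·Cp_c·(T_c,out − T_c,in)
T_c,out = -24.4 + 23063/(177 × 2.60) = 25.715 °C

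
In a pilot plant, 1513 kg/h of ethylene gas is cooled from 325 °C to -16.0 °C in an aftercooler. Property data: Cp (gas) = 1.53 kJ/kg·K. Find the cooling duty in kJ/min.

Q = ṁ·Cp·ΔT = 1513 × 1.53 × (-16.0 − 325) = -789380 kJ/h
Converting: 789380 / 3600 s = 219.27 kW
Cooling duty = 13156 kJ/min

Q_c = 13200 kJ/min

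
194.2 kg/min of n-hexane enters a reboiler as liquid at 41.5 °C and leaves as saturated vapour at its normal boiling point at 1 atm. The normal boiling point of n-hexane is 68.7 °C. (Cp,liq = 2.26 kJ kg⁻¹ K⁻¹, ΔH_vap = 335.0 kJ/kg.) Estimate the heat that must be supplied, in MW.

Q = 1.28 MW

liquid 41.5→68.7 °C: 61.472 kJ/kg
vaporisation at 68.7 °C: 335 kJ/kg
Δh = 61.472 + 335 = 396.47 kJ/kg
Q = ṁ·Δh = 194.2 kg/min × 396.47 kJ/kg = 76995 kJ/min
|Q| = 1283.2 kW = 1.2832 MW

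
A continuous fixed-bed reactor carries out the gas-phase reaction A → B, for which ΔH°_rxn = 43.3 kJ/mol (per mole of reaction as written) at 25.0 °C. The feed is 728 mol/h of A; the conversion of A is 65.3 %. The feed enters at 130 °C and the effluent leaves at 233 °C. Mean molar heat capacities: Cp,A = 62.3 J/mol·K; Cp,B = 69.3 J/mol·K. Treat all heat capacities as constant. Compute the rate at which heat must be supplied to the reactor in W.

Extent of reaction ξ = 0.653 × 728 = 475.38 mol/h
Reaction term: ξ·ΔH°_rxn = 475.38 × 43.3 = 20584 kJ/h
Sensible, feed 130→25 °C: -4762.2 kJ/h
Outlet flows (mol/h): A 252.62, B 475.38
Sensible, products 25→233 °C: 10126 kJ/h
Q = ΔH = 25948 kJ/h = 7.2077 kW
Heat supplied = 7207.7 W

Q_in = 7210 W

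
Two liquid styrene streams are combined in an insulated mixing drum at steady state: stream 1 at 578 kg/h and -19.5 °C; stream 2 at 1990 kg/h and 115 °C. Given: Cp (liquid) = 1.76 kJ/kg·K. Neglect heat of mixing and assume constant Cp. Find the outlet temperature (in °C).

Adiabatic, steady state ⇒ Σ ṁᵢCp,ᵢ(T_out − Tᵢ) = 0
T_out = Σ ṁᵢCp,ᵢTᵢ / Σ ṁᵢCp,ᵢ
      = 382940 / 4519.7 = 84.727 °C

T_out = 84.7 °C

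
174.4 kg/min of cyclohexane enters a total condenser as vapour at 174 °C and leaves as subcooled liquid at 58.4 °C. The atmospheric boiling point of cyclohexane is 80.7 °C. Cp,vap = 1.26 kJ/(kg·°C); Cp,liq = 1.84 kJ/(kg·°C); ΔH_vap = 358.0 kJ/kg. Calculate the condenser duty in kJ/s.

vapour 174→80.7 °C: -117.56 kJ/kg
condensation at 80.7 °C: -358 kJ/kg
liquid 80.7→58.4 °C: -41.032 kJ/kg
Δh = -117.56 + -358 + -41.032 = -516.59 kJ/kg
Q = ṁ·Δh = 174.4 kg/min × -516.59 kJ/kg = -90093 kJ/min
|Q| = 1501.6 kW

Q_c = 1500 kJ/s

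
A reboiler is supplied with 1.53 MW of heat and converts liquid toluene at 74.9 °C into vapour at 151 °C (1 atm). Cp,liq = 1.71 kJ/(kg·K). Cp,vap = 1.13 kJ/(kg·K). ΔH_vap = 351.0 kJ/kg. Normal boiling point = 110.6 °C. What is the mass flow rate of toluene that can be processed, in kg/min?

ṁ = 201 kg/min

Δh = 1.71×(110.6−74.9) + 351.0 + 1.13×(151−110.6) = 457.7 kJ/kg
Q = 1.53 MW = 1530 kJ/s = 91800 kJ/min
ṁ = Q/Δh = 91800 / 457.7 = 200.57 kg/min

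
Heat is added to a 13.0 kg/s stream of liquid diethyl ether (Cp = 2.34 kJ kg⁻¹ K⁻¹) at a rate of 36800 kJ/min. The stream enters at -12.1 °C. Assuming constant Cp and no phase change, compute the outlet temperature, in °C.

T_out = 8.06 °C

Q = 36800 kJ/min = 613.33 kJ/s
ΔT = Q/(ṁ·Cp) = 613.33/(13.0×2.34) = 20.162 K
T_out = -12.1 + 20.162 = 8.0622 °C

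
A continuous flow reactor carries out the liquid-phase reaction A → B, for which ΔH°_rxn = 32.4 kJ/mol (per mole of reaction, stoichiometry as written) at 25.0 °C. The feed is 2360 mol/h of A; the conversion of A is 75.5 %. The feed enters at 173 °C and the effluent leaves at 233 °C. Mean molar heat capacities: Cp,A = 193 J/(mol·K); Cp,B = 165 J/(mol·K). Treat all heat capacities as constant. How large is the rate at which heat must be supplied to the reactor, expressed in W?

Extent of reaction ξ = 0.755 × 2360 = 1781.8 mol/h
Reaction term: ξ·ΔH°_rxn = 1781.8 × 32.4 = 57730 kJ/h
Sensible, feed 173→25 °C: -67411 kJ/h
Outlet flows (mol/h): A 578.2, B 1781.8
Sensible, products 25→233 °C: 84363 kJ/h
Q = ΔH = 74682 kJ/h = 20.745 kW
Heat supplied = 20745 W

Q_in = 20700 W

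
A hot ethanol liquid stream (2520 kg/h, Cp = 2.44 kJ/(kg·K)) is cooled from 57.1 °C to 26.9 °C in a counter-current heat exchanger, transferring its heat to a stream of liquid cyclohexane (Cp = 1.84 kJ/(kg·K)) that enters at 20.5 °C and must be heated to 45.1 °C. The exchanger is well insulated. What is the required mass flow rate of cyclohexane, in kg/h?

Heat released by hot stream: Q = 2520 × 2.44 × (57.1 − 26.9) = 185690 kJ/h
Energy balance on cold side (adiabatic exchanger): Q = ṁ_c·Cp_c·(T_c,out − T_c,in)
ṁ_c = 185690 / [1.84 × (45.1 − 20.5)] = 4102.5 kg/h

ṁ_c = 4100 kg/h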